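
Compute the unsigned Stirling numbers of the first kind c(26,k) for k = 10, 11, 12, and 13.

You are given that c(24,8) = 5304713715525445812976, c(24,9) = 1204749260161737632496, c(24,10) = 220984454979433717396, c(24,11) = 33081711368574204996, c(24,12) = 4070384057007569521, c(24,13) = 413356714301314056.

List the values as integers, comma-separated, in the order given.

[25] T[25,9]:24*1204749260161737632496+5304713715525445812976=34218695959407148992880 · T[25,10]:24*220984454979433717396+1204749260161737632496=6508376179668146850000 · T[25,11]:24*33081711368574204996+220984454979433717396=1014945527825214637300 · T[25,12]:24*4070384057007569521+33081711368574204996=130770928736755873500 · T[25,13]:24*413356714301314056+4070384057007569521=13990945200239106865
[26] T[26,10]:25*6508376179668146850000+34218695959407148992880=196928100451110820242880 · T[26,11]:25*1014945527825214637300+6508376179668146850000=31882014375298512782500 · T[26,12]:25*130770928736755873500+1014945527825214637300=4284218746244111474800 · T[26,13]:25*13990945200239106865+130770928736755873500=480544558742733545125
Read c(26,10) = 196928100451110820242880, c(26,11) = 31882014375298512782500, c(26,12) = 4284218746244111474800, c(26,13) = 480544558742733545125.

196928100451110820242880, 31882014375298512782500, 4284218746244111474800, 480544558742733545125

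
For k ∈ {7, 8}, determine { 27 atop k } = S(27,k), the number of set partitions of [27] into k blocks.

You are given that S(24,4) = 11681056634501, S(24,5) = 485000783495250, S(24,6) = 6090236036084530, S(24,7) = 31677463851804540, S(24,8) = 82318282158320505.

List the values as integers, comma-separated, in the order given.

[25] T[25,5]:5*485000783495250+11681056634501=2436684974110751 · T[25,6]:6*6090236036084530+485000783495250=37026417000002430 · T[25,7]:7*31677463851804540+6090236036084530=227832482998716310 · T[25,8]:8*82318282158320505+31677463851804540=690223721118368580
[26] T[26,6]:6*37026417000002430+2436684974110751=224595186974125331 · T[26,7]:7*227832482998716310+37026417000002430=1631853797991016600 · T[26,8]:8*690223721118368580+227832482998716310=5749622251945664950
[27] T[27,7]:7*1631853797991016600+224595186974125331=11647571772911241531 · T[27,8]:8*5749622251945664950+1631853797991016600=47628831813556336200
Read S(27,7) = 11647571772911241531, S(27,8) = 47628831813556336200.

11647571772911241531, 47628831813556336200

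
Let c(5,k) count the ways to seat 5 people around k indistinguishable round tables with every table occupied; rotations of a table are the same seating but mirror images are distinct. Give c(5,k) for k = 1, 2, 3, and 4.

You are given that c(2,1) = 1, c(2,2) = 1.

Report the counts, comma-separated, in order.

@3  (3,1):1·2+0→2, (3,2):1·2+1→3, (3,3):0·2+1→1
@4  (4,1):2·3+0→6, (4,2):3·3+2→11, (4,3):1·3+3→6, (4,4):0·3+1→1
@5  (5,1):6·4+0→24, (5,2):11·4+6→50, (5,3):6·4+11→35, (5,4):1·4+6→10
Read c(5,1) = 24, c(5,2) = 50, c(5,3) = 35, c(5,4) = 10.

24, 50, 35, 10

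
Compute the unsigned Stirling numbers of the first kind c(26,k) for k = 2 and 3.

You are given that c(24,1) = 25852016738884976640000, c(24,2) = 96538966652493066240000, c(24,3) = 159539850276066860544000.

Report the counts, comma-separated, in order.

@25  (25,1):25852016738884976640000·24+0→620448401733239439360000, (25,2):96538966652493066240000·24+25852016738884976640000→2342787216398718566400000, (25,3):159539850276066860544000·24+96538966652493066240000→3925495373278097719296000
@26  (26,2):2342787216398718566400000·25+620448401733239439360000→59190128811701203599360000, (26,3):3925495373278097719296000·25+2342787216398718566400000→100480171548351161548800000
Read c(26,2) = 59190128811701203599360000, c(26,3) = 100480171548351161548800000.

59190128811701203599360000, 100480171548351161548800000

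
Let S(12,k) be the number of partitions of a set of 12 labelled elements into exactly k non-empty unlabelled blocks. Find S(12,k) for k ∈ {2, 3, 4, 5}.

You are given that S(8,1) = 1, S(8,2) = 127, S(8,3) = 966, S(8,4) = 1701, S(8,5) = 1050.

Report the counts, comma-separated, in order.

@9  (9,1):1·1+0→1, (9,2):127·2+1→255, (9,3):966·3+127→3025, (9,4):1701·4+966→7770, (9,5):1050·5+1701→6951
@10  (10,1):1·1+0→1, (10,2):255·2+1→511, (10,3):3025·3+255→9330, (10,4):7770·4+3025→34105, (10,5):6951·5+7770→42525
@11  (11,1):1·1+0→1, (11,2):511·2+1→1023, (11,3):9330·3+511→28501, (11,4):34105·4+9330→145750, (11,5):42525·5+34105→246730
@12  (12,2):1023·2+1→2047, (12,3):28501·3+1023→86526, (12,4):145750·4+28501→611501, (12,5):246730·5+145750→1379400
Read S(12,2) = 2047, S(12,3) = 86526, S(12,4) = 611501, S(12,5) = 1379400.

2047, 86526, 611501, 1379400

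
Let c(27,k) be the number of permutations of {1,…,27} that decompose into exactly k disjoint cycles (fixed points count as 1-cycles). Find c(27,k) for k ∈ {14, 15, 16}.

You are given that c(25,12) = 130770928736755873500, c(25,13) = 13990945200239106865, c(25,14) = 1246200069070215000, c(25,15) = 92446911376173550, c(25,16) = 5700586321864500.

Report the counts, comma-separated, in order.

1654339178844590073615, 137637641117332879365, 9666373658466991050

[26] T[26,13]:25*13990945200239106865+130770928736755873500=480544558742733545125 · T[26,14]:25*1246200069070215000+13990945200239106865=45145946926994481865 · T[26,15]:25*92446911376173550+1246200069070215000=3557372853474553750 · T[26,16]:25*5700586321864500+92446911376173550=234961569422786050
[27] T[27,14]:26*45145946926994481865+480544558742733545125=1654339178844590073615 · T[27,15]:26*3557372853474553750+45145946926994481865=137637641117332879365 · T[27,16]:26*234961569422786050+3557372853474553750=9666373658466991050
Read c(27,14) = 1654339178844590073615, c(27,15) = 137637641117332879365, c(27,16) = 9666373658466991050.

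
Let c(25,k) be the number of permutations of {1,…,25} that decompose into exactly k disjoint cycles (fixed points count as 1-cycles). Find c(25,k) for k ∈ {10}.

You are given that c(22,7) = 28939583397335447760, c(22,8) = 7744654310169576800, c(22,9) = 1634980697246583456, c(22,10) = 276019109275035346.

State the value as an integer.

[23] T[23,8]:22*7744654310169576800+28939583397335447760=199321978221066137360 · T[23,9]:22*1634980697246583456+7744654310169576800=43714229649594412832 · T[23,10]:22*276019109275035346+1634980697246583456=7707401101297361068
[24] T[24,9]:23*43714229649594412832+199321978221066137360=1204749260161737632496 · T[24,10]:23*7707401101297361068+43714229649594412832=220984454979433717396
[25] T[25,10]:24*220984454979433717396+1204749260161737632496=6508376179668146850000
Read c(25,10) = 6508376179668146850000.

6508376179668146850000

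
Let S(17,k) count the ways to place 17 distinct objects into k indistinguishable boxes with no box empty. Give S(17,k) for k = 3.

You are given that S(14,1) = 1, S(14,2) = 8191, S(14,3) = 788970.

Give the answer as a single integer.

21457825

[15] T[15,1]:1*1+0=1 · T[15,2]:2*8191+1=16383 · T[15,3]:3*788970+8191=2375101
[16] T[16,2]:2*16383+1=32767 · T[16,3]:3*2375101+16383=7141686
[17] T[17,3]:3*7141686+32767=21457825
Read S(17,3) = 21457825.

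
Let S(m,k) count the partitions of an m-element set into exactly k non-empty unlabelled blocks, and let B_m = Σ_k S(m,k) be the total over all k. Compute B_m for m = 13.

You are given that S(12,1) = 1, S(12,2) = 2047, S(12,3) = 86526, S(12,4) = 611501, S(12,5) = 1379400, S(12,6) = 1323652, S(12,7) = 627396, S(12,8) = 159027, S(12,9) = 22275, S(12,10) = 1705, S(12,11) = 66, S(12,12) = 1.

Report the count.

r13: T_13,1=1×1+0=1; T_13,2=2×2047+1=4095; T_13,3=3×86526+2047=261625; T_13,4=4×611501+86526=2532530; T_13,5=5×1379400+611501=7508501; T_13,6=6×1323652+1379400=9321312; T_13,7=7×627396+1323652=5715424; T_13,8=8×159027+627396=1899612; T_13,9=9×22275+159027=359502; T_13,10=10×1705+22275=39325; T_13,11=11×66+1705=2431; T_13,12=12×1+66=78; T_13,13=13×0+1=1
B_13 = ΣS(13,k) = 1+4095+261625+2532530+7508501+9321312+5715424+1899612+359502+39325+2431+78+1 = 27644437

27644437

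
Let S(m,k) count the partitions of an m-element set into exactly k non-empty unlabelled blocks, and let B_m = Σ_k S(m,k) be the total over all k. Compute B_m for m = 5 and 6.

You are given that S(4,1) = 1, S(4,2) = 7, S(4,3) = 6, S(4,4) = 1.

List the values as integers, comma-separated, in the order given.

52, 203

@5  (5,1):1·1+0→1, (5,2):7·2+1→15, (5,3):6·3+7→25, (5,4):1·4+6→10, (5,5):0·5+1→1
@6  (6,1):1·1+0→1, (6,2):15·2+1→31, (6,3):25·3+15→90, (6,4):10·4+25→65, (6,5):1·5+10→15, (6,6):0·6+1→1
B_5 = ΣS(5,k) = 1+15+25+10+1 = 52
B_6 = ΣS(6,k) = 1+31+90+65+15+1 = 203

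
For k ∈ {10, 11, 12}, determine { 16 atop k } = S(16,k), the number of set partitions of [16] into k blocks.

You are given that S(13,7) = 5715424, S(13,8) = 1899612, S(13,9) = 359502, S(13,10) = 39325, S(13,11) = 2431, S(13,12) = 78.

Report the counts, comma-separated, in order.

[14] T[14,8]:8*1899612+5715424=20912320 · T[14,9]:9*359502+1899612=5135130 · T[14,10]:10*39325+359502=752752 · T[14,11]:11*2431+39325=66066 · T[14,12]:12*78+2431=3367
[15] T[15,9]:9*5135130+20912320=67128490 · T[15,10]:10*752752+5135130=12662650 · T[15,11]:11*66066+752752=1479478 · T[15,12]:12*3367+66066=106470
[16] T[16,10]:10*12662650+67128490=193754990 · T[16,11]:11*1479478+12662650=28936908 · T[16,12]:12*106470+1479478=2757118
Read S(16,10) = 193754990, S(16,11) = 28936908, S(16,12) = 2757118.

193754990, 28936908, 2757118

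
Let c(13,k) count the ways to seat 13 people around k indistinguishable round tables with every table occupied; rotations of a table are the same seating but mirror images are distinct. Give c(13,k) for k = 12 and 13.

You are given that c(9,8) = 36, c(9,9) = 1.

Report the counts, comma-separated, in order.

@10  (10,9):1·9+36→45, (10,10):0·9+1→1
@11  (11,10):1·10+45→55, (11,11):0·10+1→1
@12  (12,11):1·11+55→66, (12,12):0·11+1→1
@13  (13,12):1·12+66→78, (13,13):0·12+1→1
Read c(13,12) = 78, c(13,13) = 1.

78, 1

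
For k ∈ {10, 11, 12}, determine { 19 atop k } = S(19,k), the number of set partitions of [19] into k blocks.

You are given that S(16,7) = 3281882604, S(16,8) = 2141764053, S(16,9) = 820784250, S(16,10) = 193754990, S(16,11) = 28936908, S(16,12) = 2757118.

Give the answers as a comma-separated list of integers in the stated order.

477297033785, 129413217791, 23466951300

[17] T[17,8]:8*2141764053+3281882604=20415995028 · T[17,9]:9*820784250+2141764053=9528822303 · T[17,10]:10*193754990+820784250=2758334150 · T[17,11]:11*28936908+193754990=512060978 · T[17,12]:12*2757118+28936908=62022324
[18] T[18,9]:9*9528822303+20415995028=106175395755 · T[18,10]:10*2758334150+9528822303=37112163803 · T[18,11]:11*512060978+2758334150=8391004908 · T[18,12]:12*62022324+512060978=1256328866
[19] T[19,10]:10*37112163803+106175395755=477297033785 · T[19,11]:11*8391004908+37112163803=129413217791 · T[19,12]:12*1256328866+8391004908=23466951300
Read S(19,10) = 477297033785, S(19,11) = 129413217791, S(19,12) = 23466951300.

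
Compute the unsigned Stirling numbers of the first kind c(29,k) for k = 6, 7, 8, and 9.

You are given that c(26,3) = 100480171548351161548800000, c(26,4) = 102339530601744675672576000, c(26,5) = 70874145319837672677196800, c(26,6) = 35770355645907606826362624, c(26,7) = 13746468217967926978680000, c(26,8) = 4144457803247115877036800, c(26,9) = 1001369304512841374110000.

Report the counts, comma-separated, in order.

866422974395414742142363398144, 354237722035840197377888292864, 114481515057741551880042390144, 29891934088703915048808047424

[27] T[27,4]:26*102339530601744675672576000+100480171548351161548800000=2761307967193712729035776000 · T[27,5]:26*70874145319837672677196800+102339530601744675672576000=1945067308917524165279692800 · T[27,6]:26*35770355645907606826362624+70874145319837672677196800=1000903392113435450162625024 · T[27,7]:26*13746468217967926978680000+35770355645907606826362624=393178529313073708272042624 · T[27,8]:26*4144457803247115877036800+13746468217967926978680000=121502371102392939781636800 · T[27,9]:26*1001369304512841374110000+4144457803247115877036800=30180059720580991603896800
[28] T[28,5]:27*1945067308917524165279692800+2761307967193712729035776000=55278125307966865191587481600 · T[28,6]:27*1000903392113435450162625024+1945067308917524165279692800=28969458895980281319670568448 · T[28,7]:27*393178529313073708272042624+1000903392113435450162625024=11616723683566425573507775872 · T[28,8]:27*121502371102392939781636800+393178529313073708272042624=3673742549077683082376236224 · T[28,9]:27*30180059720580991603896800+121502371102392939781636800=936363983558079713086850400
[29] T[29,6]:28*28969458895980281319670568448+55278125307966865191587481600=866422974395414742142363398144 · T[29,7]:28*11616723683566425573507775872+28969458895980281319670568448=354237722035840197377888292864 · T[29,8]:28*3673742549077683082376236224+11616723683566425573507775872=114481515057741551880042390144 · T[29,9]:28*936363983558079713086850400+3673742549077683082376236224=29891934088703915048808047424
Read c(29,6) = 866422974395414742142363398144, c(29,7) = 354237722035840197377888292864, c(29,8) = 114481515057741551880042390144, c(29,9) = 29891934088703915048808047424.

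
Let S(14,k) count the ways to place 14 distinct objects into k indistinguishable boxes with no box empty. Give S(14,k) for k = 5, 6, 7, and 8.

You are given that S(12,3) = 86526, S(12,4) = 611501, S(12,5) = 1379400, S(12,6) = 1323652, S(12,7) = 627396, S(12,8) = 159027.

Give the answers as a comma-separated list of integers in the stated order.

[13] T[13,4]:4*611501+86526=2532530 · T[13,5]:5*1379400+611501=7508501 · T[13,6]:6*1323652+1379400=9321312 · T[13,7]:7*627396+1323652=5715424 · T[13,8]:8*159027+627396=1899612
[14] T[14,5]:5*7508501+2532530=40075035 · T[14,6]:6*9321312+7508501=63436373 · T[14,7]:7*5715424+9321312=49329280 · T[14,8]:8*1899612+5715424=20912320
Read S(14,5) = 40075035, S(14,6) = 63436373, S(14,7) = 49329280, S(14,8) = 20912320.

40075035, 63436373, 49329280, 20912320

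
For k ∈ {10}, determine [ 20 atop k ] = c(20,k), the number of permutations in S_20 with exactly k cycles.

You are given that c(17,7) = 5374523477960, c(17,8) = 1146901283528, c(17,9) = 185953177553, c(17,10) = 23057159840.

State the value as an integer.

381922055502195

row 18: T[18][8]=17·1146901283528+5374523477960=24871845297936  T[18][9]=17·185953177553+1146901283528=4308105301929  T[18][10]=17·23057159840+185953177553=577924894833
row 19: T[19][9]=18·4308105301929+24871845297936=102417740732658  T[19][10]=18·577924894833+4308105301929=14710753408923
row 20: T[20][10]=19·14710753408923+102417740732658=381922055502195
Read c(20,10) = 381922055502195.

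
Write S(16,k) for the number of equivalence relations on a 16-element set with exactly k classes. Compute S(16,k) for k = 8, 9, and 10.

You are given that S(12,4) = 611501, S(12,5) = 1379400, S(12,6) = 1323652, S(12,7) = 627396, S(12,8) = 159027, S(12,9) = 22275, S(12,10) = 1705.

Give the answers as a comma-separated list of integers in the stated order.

i=13: T(13,5)=611501+5·1379400=7508501 | T(13,6)=1379400+6·1323652=9321312 | T(13,7)=1323652+7·627396=5715424 | T(13,8)=627396+8·159027=1899612 | T(13,9)=159027+9·22275=359502 | T(13,10)=22275+10·1705=39325
i=14: T(14,6)=7508501+6·9321312=63436373 | T(14,7)=9321312+7·5715424=49329280 | T(14,8)=5715424+8·1899612=20912320 | T(14,9)=1899612+9·359502=5135130 | T(14,10)=359502+10·39325=752752
i=15: T(15,7)=63436373+7·49329280=408741333 | T(15,8)=49329280+8·20912320=216627840 | T(15,9)=20912320+9·5135130=67128490 | T(15,10)=5135130+10·752752=12662650
i=16: T(16,8)=408741333+8·216627840=2141764053 | T(16,9)=216627840+9·67128490=820784250 | T(16,10)=67128490+10·12662650=193754990
Read S(16,8) = 2141764053, S(16,9) = 820784250, S(16,10) = 193754990.

2141764053, 820784250, 193754990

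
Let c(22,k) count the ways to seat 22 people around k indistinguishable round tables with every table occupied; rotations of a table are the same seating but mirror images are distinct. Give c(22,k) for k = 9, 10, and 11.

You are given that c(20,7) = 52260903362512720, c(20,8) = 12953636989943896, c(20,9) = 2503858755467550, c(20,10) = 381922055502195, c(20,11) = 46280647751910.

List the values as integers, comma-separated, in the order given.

r21: T_21,8=20×12953636989943896+52260903362512720=311333643161390640; T_21,9=20×2503858755467550+12953636989943896=63030812099294896; T_21,10=20×381922055502195+2503858755467550=10142299865511450; T_21,11=20×46280647751910+381922055502195=1307535010540395
r22: T_22,9=21×63030812099294896+311333643161390640=1634980697246583456; T_22,10=21×10142299865511450+63030812099294896=276019109275035346; T_22,11=21×1307535010540395+10142299865511450=37600535086859745
Read c(22,9) = 1634980697246583456, c(22,10) = 276019109275035346, c(22,11) = 37600535086859745.

1634980697246583456, 276019109275035346, 37600535086859745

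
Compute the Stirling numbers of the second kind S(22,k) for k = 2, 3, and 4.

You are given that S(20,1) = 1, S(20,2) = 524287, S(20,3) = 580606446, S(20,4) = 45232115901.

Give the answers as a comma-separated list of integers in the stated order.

row 21: T[21][1]=1·1+0=1  T[21][2]=2·524287+1=1048575  T[21][3]=3·580606446+524287=1742343625  T[21][4]=4·45232115901+580606446=181509070050
row 22: T[22][2]=2·1048575+1=2097151  T[22][3]=3·1742343625+1048575=5228079450  T[22][4]=4·181509070050+1742343625=727778623825
Read S(22,2) = 2097151, S(22,3) = 5228079450, S(22,4) = 727778623825.

2097151, 5228079450, 727778623825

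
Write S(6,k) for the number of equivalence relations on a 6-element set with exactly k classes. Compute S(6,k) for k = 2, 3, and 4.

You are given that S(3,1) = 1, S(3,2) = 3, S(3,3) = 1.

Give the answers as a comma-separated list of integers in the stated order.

31, 90, 65

i=4: T(4,1)=0+1·1=1 | T(4,2)=1+2·3=7 | T(4,3)=3+3·1=6 | T(4,4)=1+4·0=1
i=5: T(5,1)=0+1·1=1 | T(5,2)=1+2·7=15 | T(5,3)=7+3·6=25 | T(5,4)=6+4·1=10
i=6: T(6,2)=1+2·15=31 | T(6,3)=15+3·25=90 | T(6,4)=25+4·10=65
Read S(6,2) = 31, S(6,3) = 90, S(6,4) = 65.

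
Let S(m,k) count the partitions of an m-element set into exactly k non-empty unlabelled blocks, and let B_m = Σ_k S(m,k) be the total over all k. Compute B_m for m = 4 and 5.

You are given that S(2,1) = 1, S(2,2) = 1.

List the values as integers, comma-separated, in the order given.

15, 52

r3: T_3,1=1×1+0=1; T_3,2=2×1+1=3; T_3,3=3×0+1=1
r4: T_4,1=1×1+0=1; T_4,2=2×3+1=7; T_4,3=3×1+3=6; T_4,4=4×0+1=1
r5: T_5,1=1×1+0=1; T_5,2=2×7+1=15; T_5,3=3×6+7=25; T_5,4=4×1+6=10; T_5,5=5×0+1=1
B_4 = ΣS(4,k) = 1+7+6+1 = 15
B_5 = ΣS(5,k) = 1+15+25+10+1 = 52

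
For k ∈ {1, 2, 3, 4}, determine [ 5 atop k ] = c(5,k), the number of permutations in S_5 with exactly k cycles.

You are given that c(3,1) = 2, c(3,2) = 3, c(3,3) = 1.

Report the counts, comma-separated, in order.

24, 50, 35, 10

@4  (4,1):2·3+0→6, (4,2):3·3+2→11, (4,3):1·3+3→6, (4,4):0·3+1→1
@5  (5,1):6·4+0→24, (5,2):11·4+6→50, (5,3):6·4+11→35, (5,4):1·4+6→10
Read c(5,1) = 24, c(5,2) = 50, c(5,3) = 35, c(5,4) = 10.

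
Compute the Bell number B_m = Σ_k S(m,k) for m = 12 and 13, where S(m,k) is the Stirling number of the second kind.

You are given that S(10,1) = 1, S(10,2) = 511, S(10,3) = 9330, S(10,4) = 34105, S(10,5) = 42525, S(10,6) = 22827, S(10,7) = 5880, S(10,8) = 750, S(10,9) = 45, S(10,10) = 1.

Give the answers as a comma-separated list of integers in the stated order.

i=11: T(11,1)=0+1·1=1 | T(11,2)=1+2·511=1023 | T(11,3)=511+3·9330=28501 | T(11,4)=9330+4·34105=145750 | T(11,5)=34105+5·42525=246730 | T(11,6)=42525+6·22827=179487 | T(11,7)=22827+7·5880=63987 | T(11,8)=5880+8·750=11880 | T(11,9)=750+9·45=1155 | T(11,10)=45+10·1=55 | T(11,11)=1+11·0=1
i=12: T(12,1)=0+1·1=1 | T(12,2)=1+2·1023=2047 | T(12,3)=1023+3·28501=86526 | T(12,4)=28501+4·145750=611501 | T(12,5)=145750+5·246730=1379400 | T(12,6)=246730+6·179487=1323652 | T(12,7)=179487+7·63987=627396 | T(12,8)=63987+8·11880=159027 | T(12,9)=11880+9·1155=22275 | T(12,10)=1155+10·55=1705 | T(12,11)=55+11·1=66 | T(12,12)=1+12·0=1
i=13: T(13,1)=0+1·1=1 | T(13,2)=1+2·2047=4095 | T(13,3)=2047+3·86526=261625 | T(13,4)=86526+4·611501=2532530 | T(13,5)=611501+5·1379400=7508501 | T(13,6)=1379400+6·1323652=9321312 | T(13,7)=1323652+7·627396=5715424 | T(13,8)=627396+8·159027=1899612 | T(13,9)=159027+9·22275=359502 | T(13,10)=22275+10·1705=39325 | T(13,11)=1705+11·66=2431 | T(13,12)=66+12·1=78 | T(13,13)=1+13·0=1
B_12 = ΣS(12,k) = 1+2047+86526+611501+1379400+1323652+627396+159027+22275+1705+66+1 = 4213597
B_13 = ΣS(13,k) = 1+4095+261625+2532530+7508501+9321312+5715424+1899612+359502+39325+2431+78+1 = 27644437

4213597, 27644437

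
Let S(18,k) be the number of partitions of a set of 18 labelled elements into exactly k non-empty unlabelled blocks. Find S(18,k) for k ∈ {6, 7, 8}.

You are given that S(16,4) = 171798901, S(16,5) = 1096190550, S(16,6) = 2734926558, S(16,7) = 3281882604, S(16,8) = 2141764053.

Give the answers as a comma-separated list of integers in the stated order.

[17] T[17,5]:5*1096190550+171798901=5652751651 · T[17,6]:6*2734926558+1096190550=17505749898 · T[17,7]:7*3281882604+2734926558=25708104786 · T[17,8]:8*2141764053+3281882604=20415995028
[18] T[18,6]:6*17505749898+5652751651=110687251039 · T[18,7]:7*25708104786+17505749898=197462483400 · T[18,8]:8*20415995028+25708104786=189036065010
Read S(18,6) = 110687251039, S(18,7) = 197462483400, S(18,8) = 189036065010.

110687251039, 197462483400, 189036065010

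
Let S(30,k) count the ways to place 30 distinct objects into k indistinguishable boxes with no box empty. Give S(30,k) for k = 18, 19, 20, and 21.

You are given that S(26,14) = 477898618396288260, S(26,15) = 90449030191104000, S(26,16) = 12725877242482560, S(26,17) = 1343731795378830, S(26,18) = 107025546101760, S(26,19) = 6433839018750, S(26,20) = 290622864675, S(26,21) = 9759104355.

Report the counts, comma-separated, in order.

row 27: T[27][15]=15·90449030191104000+477898618396288260=1834634071262848260  T[27][16]=16·12725877242482560+90449030191104000=294063066070824960  T[27][17]=17·1343731795378830+12725877242482560=35569317763922670  T[27][18]=18·107025546101760+1343731795378830=3270191625210510  T[27][19]=19·6433839018750+107025546101760=229268487458010  T[27][20]=20·290622864675+6433839018750=12246296312250  T[27][21]=21·9759104355+290622864675=495564056130
row 28: T[28][16]=16·294063066070824960+1834634071262848260=6539643128396047620  T[28][17]=17·35569317763922670+294063066070824960=898741468057510350  T[28][18]=18·3270191625210510+35569317763922670=94432767017711850  T[28][19]=19·229268487458010+3270191625210510=7626292886912700  T[28][20]=20·12246296312250+229268487458010=474194413703010  T[28][21]=21·495564056130+12246296312250=22653141490980
row 29: T[29][17]=17·898741468057510350+6539643128396047620=21818248085373723570  T[29][18]=18·94432767017711850+898741468057510350=2598531274376323650  T[29][19]=19·7626292886912700+94432767017711850=239332331869053150  T[29][20]=20·474194413703010+7626292886912700=17110181160972900  T[29][21]=21·22653141490980+474194413703010=949910385013590
row 30: T[30][18]=18·2598531274376323650+21818248085373723570=68591811024147549270  T[30][19]=19·239332331869053150+2598531274376323650=7145845579888333500  T[30][20]=20·17110181160972900+239332331869053150=581535955088511150  T[30][21]=21·949910385013590+17110181160972900=37058299246258290
Read S(30,18) = 68591811024147549270, S(30,19) = 7145845579888333500, S(30,20) = 581535955088511150, S(30,21) = 37058299246258290.

68591811024147549270, 7145845579888333500, 581535955088511150, 37058299246258290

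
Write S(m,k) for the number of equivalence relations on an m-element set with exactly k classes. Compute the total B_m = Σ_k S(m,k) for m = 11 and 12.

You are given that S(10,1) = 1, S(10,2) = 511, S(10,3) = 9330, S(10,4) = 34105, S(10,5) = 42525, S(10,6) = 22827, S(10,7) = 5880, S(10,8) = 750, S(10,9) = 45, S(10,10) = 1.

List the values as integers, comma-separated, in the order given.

678570, 4213597

@11  (11,1):1·1+0→1, (11,2):511·2+1→1023, (11,3):9330·3+511→28501, (11,4):34105·4+9330→145750, (11,5):42525·5+34105→246730, (11,6):22827·6+42525→179487, (11,7):5880·7+22827→63987, (11,8):750·8+5880→11880, (11,9):45·9+750→1155, (11,10):1·10+45→55, (11,11):0·11+1→1
@12  (12,1):1·1+0→1, (12,2):1023·2+1→2047, (12,3):28501·3+1023→86526, (12,4):145750·4+28501→611501, (12,5):246730·5+145750→1379400, (12,6):179487·6+246730→1323652, (12,7):63987·7+179487→627396, (12,8):11880·8+63987→159027, (12,9):1155·9+11880→22275, (12,10):55·10+1155→1705, (12,11):1·11+55→66, (12,12):0·12+1→1
B_11 = ΣS(11,k) = 1+1023+28501+145750+246730+179487+63987+11880+1155+55+1 = 678570
B_12 = ΣS(12,k) = 1+2047+86526+611501+1379400+1323652+627396+159027+22275+1705+66+1 = 4213597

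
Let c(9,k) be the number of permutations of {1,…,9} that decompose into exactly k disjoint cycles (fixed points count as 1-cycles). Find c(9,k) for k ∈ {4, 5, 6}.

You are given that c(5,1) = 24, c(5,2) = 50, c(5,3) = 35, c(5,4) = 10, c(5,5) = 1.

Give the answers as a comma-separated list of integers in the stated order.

row 6: T[6][1]=5·24+0=120  T[6][2]=5·50+24=274  T[6][3]=5·35+50=225  T[6][4]=5·10+35=85  T[6][5]=5·1+10=15  T[6][6]=5·0+1=1
row 7: T[7][2]=6·274+120=1764  T[7][3]=6·225+274=1624  T[7][4]=6·85+225=735  T[7][5]=6·15+85=175  T[7][6]=6·1+15=21
row 8: T[8][3]=7·1624+1764=13132  T[8][4]=7·735+1624=6769  T[8][5]=7·175+735=1960  T[8][6]=7·21+175=322
row 9: T[9][4]=8·6769+13132=67284  T[9][5]=8·1960+6769=22449  T[9][6]=8·322+1960=4536
Read c(9,4) = 67284, c(9,5) = 22449, c(9,6) = 4536.

67284, 22449, 4536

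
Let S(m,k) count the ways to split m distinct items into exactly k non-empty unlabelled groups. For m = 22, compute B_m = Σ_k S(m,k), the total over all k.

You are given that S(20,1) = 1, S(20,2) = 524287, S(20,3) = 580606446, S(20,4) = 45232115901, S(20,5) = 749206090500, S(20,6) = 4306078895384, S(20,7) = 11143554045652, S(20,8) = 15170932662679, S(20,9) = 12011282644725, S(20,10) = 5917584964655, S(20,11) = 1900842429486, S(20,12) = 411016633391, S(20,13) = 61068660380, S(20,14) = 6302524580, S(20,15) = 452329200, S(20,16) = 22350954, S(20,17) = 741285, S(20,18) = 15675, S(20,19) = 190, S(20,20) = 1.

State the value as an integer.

i=21: T(21,1)=0+1·1=1 | T(21,2)=1+2·524287=1048575 | T(21,3)=524287+3·580606446=1742343625 | T(21,4)=580606446+4·45232115901=181509070050 | T(21,5)=45232115901+5·749206090500=3791262568401 | T(21,6)=749206090500+6·4306078895384=26585679462804 | T(21,7)=4306078895384+7·11143554045652=82310957214948 | T(21,8)=11143554045652+8·15170932662679=132511015347084 | T(21,9)=15170932662679+9·12011282644725=123272476465204 | T(21,10)=12011282644725+10·5917584964655=71187132291275 | T(21,11)=5917584964655+11·1900842429486=26826851689001 | T(21,12)=1900842429486+12·411016633391=6833042030178 | T(21,13)=411016633391+13·61068660380=1204909218331 | T(21,14)=61068660380+14·6302524580=149304004500 | T(21,15)=6302524580+15·452329200=13087462580 | T(21,16)=452329200+16·22350954=809944464 | T(21,17)=22350954+17·741285=34952799 | T(21,18)=741285+18·15675=1023435 | T(21,19)=15675+19·190=19285 | T(21,20)=190+20·1=210 | T(21,21)=1+21·0=1
i=22: T(22,1)=0+1·1=1 | T(22,2)=1+2·1048575=2097151 | T(22,3)=1048575+3·1742343625=5228079450 | T(22,4)=1742343625+4·181509070050=727778623825 | T(22,5)=181509070050+5·3791262568401=19137821912055 | T(22,6)=3791262568401+6·26585679462804=163305339345225 | T(22,7)=26585679462804+7·82310957214948=602762379967440 | T(22,8)=82310957214948+8·132511015347084=1142399079991620 | T(22,9)=132511015347084+9·123272476465204=1241963303533920 | T(22,10)=123272476465204+10·71187132291275=835143799377954 | T(22,11)=71187132291275+11·26826851689001=366282500870286 | T(22,12)=26826851689001+12·6833042030178=108823356051137 | T(22,13)=6833042030178+13·1204909218331=22496861868481 | T(22,14)=1204909218331+14·149304004500=3295165281331 | T(22,15)=149304004500+15·13087462580=345615943200 | T(22,16)=13087462580+16·809944464=26046574004 | T(22,17)=809944464+17·34952799=1404142047 | T(22,18)=34952799+18·1023435=53374629 | T(22,19)=1023435+19·19285=1389850 | T(22,20)=19285+20·210=23485 | T(22,21)=210+21·1=231 | T(22,22)=1+22·0=1
B_22 = ΣS(22,k) = 1+2097151+5228079450+727778623825+19137821912055+163305339345225+602762379967440+1142399079991620+1241963303533920+835143799377954+366282500870286+108823356051137+22496861868481+3295165281331+345615943200+26046574004+1404142047+53374629+1389850+23485+231+1 = 4506715738447323

4506715738447323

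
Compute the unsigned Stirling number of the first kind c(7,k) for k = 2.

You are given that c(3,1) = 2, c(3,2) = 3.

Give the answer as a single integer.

@4  (4,1):2·3+0→6, (4,2):3·3+2→11
@5  (5,1):6·4+0→24, (5,2):11·4+6→50
@6  (6,1):24·5+0→120, (6,2):50·5+24→274
@7  (7,2):274·6+120→1764
Read c(7,2) = 1764.

1764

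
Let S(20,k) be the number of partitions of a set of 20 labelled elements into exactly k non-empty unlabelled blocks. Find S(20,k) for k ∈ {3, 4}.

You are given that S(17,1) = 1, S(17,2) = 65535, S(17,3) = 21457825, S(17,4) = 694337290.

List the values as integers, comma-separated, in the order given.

row 18: T[18][1]=1·1+0=1  T[18][2]=2·65535+1=131071  T[18][3]=3·21457825+65535=64439010  T[18][4]=4·694337290+21457825=2798806985
row 19: T[19][2]=2·131071+1=262143  T[19][3]=3·64439010+131071=193448101  T[19][4]=4·2798806985+64439010=11259666950
row 20: T[20][3]=3·193448101+262143=580606446  T[20][4]=4·11259666950+193448101=45232115901
Read S(20,3) = 580606446, S(20,4) = 45232115901.

580606446, 45232115901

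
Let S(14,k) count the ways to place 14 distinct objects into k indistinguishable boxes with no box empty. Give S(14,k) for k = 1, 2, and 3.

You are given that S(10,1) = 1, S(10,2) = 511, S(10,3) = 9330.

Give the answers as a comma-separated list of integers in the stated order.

1, 8191, 788970

i=11: T(11,1)=0+1·1=1 | T(11,2)=1+2·511=1023 | T(11,3)=511+3·9330=28501
i=12: T(12,1)=0+1·1=1 | T(12,2)=1+2·1023=2047 | T(12,3)=1023+3·28501=86526
i=13: T(13,1)=0+1·1=1 | T(13,2)=1+2·2047=4095 | T(13,3)=2047+3·86526=261625
i=14: T(14,1)=0+1·1=1 | T(14,2)=1+2·4095=8191 | T(14,3)=4095+3·261625=788970
Read S(14,1) = 1, S(14,2) = 8191, S(14,3) = 788970.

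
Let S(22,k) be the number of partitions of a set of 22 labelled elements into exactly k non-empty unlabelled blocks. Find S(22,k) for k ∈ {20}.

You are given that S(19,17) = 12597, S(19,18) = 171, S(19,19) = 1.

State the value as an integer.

23485

@20  (20,18):171·18+12597→15675, (20,19):1·19+171→190, (20,20):0·20+1→1
@21  (21,19):190·19+15675→19285, (21,20):1·20+190→210
@22  (22,20):210·20+19285→23485
Read S(22,20) = 23485.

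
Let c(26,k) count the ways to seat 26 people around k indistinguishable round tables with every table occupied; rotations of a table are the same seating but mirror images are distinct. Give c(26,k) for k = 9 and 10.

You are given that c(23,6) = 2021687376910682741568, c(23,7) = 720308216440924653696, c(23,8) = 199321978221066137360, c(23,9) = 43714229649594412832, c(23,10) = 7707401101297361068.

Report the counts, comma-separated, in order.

1001369304512841374110000, 196928100451110820242880

[24] T[24,7]:23*720308216440924653696+2021687376910682741568=18588776355051949776576 · T[24,8]:23*199321978221066137360+720308216440924653696=5304713715525445812976 · T[24,9]:23*43714229649594412832+199321978221066137360=1204749260161737632496 · T[24,10]:23*7707401101297361068+43714229649594412832=220984454979433717396
[25] T[25,8]:24*5304713715525445812976+18588776355051949776576=145901905527662649288000 · T[25,9]:24*1204749260161737632496+5304713715525445812976=34218695959407148992880 · T[25,10]:24*220984454979433717396+1204749260161737632496=6508376179668146850000
[26] T[26,9]:25*34218695959407148992880+145901905527662649288000=1001369304512841374110000 · T[26,10]:25*6508376179668146850000+34218695959407148992880=196928100451110820242880
Read c(26,9) = 1001369304512841374110000, c(26,10) = 196928100451110820242880.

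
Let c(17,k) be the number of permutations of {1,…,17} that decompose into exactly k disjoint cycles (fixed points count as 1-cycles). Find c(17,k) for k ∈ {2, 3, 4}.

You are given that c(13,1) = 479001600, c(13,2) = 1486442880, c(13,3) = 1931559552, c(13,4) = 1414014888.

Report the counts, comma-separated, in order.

[14] T[14,1]:13*479001600+0=6227020800 · T[14,2]:13*1486442880+479001600=19802759040 · T[14,3]:13*1931559552+1486442880=26596717056 · T[14,4]:13*1414014888+1931559552=20313753096
[15] T[15,1]:14*6227020800+0=87178291200 · T[15,2]:14*19802759040+6227020800=283465647360 · T[15,3]:14*26596717056+19802759040=392156797824 · T[15,4]:14*20313753096+26596717056=310989260400
[16] T[16,1]:15*87178291200+0=1307674368000 · T[16,2]:15*283465647360+87178291200=4339163001600 · T[16,3]:15*392156797824+283465647360=6165817614720 · T[16,4]:15*310989260400+392156797824=5056995703824
[17] T[17,2]:16*4339163001600+1307674368000=70734282393600 · T[17,3]:16*6165817614720+4339163001600=102992244837120 · T[17,4]:16*5056995703824+6165817614720=87077748875904
Read c(17,2) = 70734282393600, c(17,3) = 102992244837120, c(17,4) = 87077748875904.

70734282393600, 102992244837120, 87077748875904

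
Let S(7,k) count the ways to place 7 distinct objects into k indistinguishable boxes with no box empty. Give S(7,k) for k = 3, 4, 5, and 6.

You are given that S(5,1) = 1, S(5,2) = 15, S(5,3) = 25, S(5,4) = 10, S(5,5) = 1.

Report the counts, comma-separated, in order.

r6: T_6,2=2×15+1=31; T_6,3=3×25+15=90; T_6,4=4×10+25=65; T_6,5=5×1+10=15; T_6,6=6×0+1=1
r7: T_7,3=3×90+31=301; T_7,4=4×65+90=350; T_7,5=5×15+65=140; T_7,6=6×1+15=21
Read S(7,3) = 301, S(7,4) = 350, S(7,5) = 140, S(7,6) = 21.

301, 350, 140, 21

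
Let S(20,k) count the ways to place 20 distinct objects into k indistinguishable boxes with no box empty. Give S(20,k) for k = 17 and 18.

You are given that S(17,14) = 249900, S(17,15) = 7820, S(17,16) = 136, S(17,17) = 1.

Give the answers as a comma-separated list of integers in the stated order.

[18] T[18,15]:15*7820+249900=367200 · T[18,16]:16*136+7820=9996 · T[18,17]:17*1+136=153 · T[18,18]:18*0+1=1
[19] T[19,16]:16*9996+367200=527136 · T[19,17]:17*153+9996=12597 · T[19,18]:18*1+153=171
[20] T[20,17]:17*12597+527136=741285 · T[20,18]:18*171+12597=15675
Read S(20,17) = 741285, S(20,18) = 15675.

741285, 15675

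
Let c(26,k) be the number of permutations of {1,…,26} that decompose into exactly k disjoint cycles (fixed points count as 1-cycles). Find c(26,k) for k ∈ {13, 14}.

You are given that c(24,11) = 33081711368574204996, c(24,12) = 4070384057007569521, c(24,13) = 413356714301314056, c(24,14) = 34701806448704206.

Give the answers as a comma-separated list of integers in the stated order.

[25] T[25,12]:24*4070384057007569521+33081711368574204996=130770928736755873500 · T[25,13]:24*413356714301314056+4070384057007569521=13990945200239106865 · T[25,14]:24*34701806448704206+413356714301314056=1246200069070215000
[26] T[26,13]:25*13990945200239106865+130770928736755873500=480544558742733545125 · T[26,14]:25*1246200069070215000+13990945200239106865=45145946926994481865
Read c(26,13) = 480544558742733545125, c(26,14) = 45145946926994481865.

480544558742733545125, 45145946926994481865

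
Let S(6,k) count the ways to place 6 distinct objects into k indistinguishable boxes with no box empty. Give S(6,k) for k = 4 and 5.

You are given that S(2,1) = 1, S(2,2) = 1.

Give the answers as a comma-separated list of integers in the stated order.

65, 15

@3  (3,1):1·1+0→1, (3,2):1·2+1→3, (3,3):0·3+1→1
@4  (4,2):3·2+1→7, (4,3):1·3+3→6, (4,4):0·4+1→1
@5  (5,3):6·3+7→25, (5,4):1·4+6→10, (5,5):0·5+1→1
@6  (6,4):10·4+25→65, (6,5):1·5+10→15
Read S(6,4) = 65, S(6,5) = 15.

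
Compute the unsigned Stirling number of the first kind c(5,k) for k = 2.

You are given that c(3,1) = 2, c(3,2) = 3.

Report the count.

50

@4  (4,1):2·3+0→6, (4,2):3·3+2→11
@5  (5,2):11·4+6→50
Read c(5,2) = 50.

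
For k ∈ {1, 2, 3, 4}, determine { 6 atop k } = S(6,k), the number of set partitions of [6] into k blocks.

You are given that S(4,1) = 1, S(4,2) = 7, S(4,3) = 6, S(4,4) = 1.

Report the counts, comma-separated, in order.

1, 31, 90, 65

i=5: T(5,1)=0+1·1=1 | T(5,2)=1+2·7=15 | T(5,3)=7+3·6=25 | T(5,4)=6+4·1=10
i=6: T(6,1)=0+1·1=1 | T(6,2)=1+2·15=31 | T(6,3)=15+3·25=90 | T(6,4)=25+4·10=65
Read S(6,1) = 1, S(6,2) = 31, S(6,3) = 90, S(6,4) = 65.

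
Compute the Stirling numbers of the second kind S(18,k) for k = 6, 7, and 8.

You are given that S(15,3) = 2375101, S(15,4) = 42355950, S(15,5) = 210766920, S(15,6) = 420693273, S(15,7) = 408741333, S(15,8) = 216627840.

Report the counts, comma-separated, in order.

110687251039, 197462483400, 189036065010

row 16: T[16][4]=4·42355950+2375101=171798901  T[16][5]=5·210766920+42355950=1096190550  T[16][6]=6·420693273+210766920=2734926558  T[16][7]=7·408741333+420693273=3281882604  T[16][8]=8·216627840+408741333=2141764053
row 17: T[17][5]=5·1096190550+171798901=5652751651  T[17][6]=6·2734926558+1096190550=17505749898  T[17][7]=7·3281882604+2734926558=25708104786  T[17][8]=8·2141764053+3281882604=20415995028
row 18: T[18][6]=6·17505749898+5652751651=110687251039  T[18][7]=7·25708104786+17505749898=197462483400  T[18][8]=8·20415995028+25708104786=189036065010
Read S(18,6) = 110687251039, S(18,7) = 197462483400, S(18,8) = 189036065010.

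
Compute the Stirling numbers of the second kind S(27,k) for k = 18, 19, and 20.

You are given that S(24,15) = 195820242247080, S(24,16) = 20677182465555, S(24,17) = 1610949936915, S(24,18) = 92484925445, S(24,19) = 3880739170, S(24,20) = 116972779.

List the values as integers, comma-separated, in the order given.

@25  (25,16):20677182465555·16+195820242247080→526655161695960, (25,17):1610949936915·17+20677182465555→48063331393110, (25,18):92484925445·18+1610949936915→3275678594925, (25,19):3880739170·19+92484925445→166218969675, (25,20):116972779·20+3880739170→6220194750
@26  (26,17):48063331393110·17+526655161695960→1343731795378830, (26,18):3275678594925·18+48063331393110→107025546101760, (26,19):166218969675·19+3275678594925→6433839018750, (26,20):6220194750·20+166218969675→290622864675
@27  (27,18):107025546101760·18+1343731795378830→3270191625210510, (27,19):6433839018750·19+107025546101760→229268487458010, (27,20):290622864675·20+6433839018750→12246296312250
Read S(27,18) = 3270191625210510, S(27,19) = 229268487458010, S(27,20) = 12246296312250.

3270191625210510, 229268487458010, 12246296312250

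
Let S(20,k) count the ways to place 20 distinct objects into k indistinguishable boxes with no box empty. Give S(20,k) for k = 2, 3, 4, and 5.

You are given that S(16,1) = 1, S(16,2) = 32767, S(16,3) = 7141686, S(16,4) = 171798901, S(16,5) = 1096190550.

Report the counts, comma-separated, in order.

524287, 580606446, 45232115901, 749206090500

r17: T_17,1=1×1+0=1; T_17,2=2×32767+1=65535; T_17,3=3×7141686+32767=21457825; T_17,4=4×171798901+7141686=694337290; T_17,5=5×1096190550+171798901=5652751651
r18: T_18,1=1×1+0=1; T_18,2=2×65535+1=131071; T_18,3=3×21457825+65535=64439010; T_18,4=4×694337290+21457825=2798806985; T_18,5=5×5652751651+694337290=28958095545
r19: T_19,1=1×1+0=1; T_19,2=2×131071+1=262143; T_19,3=3×64439010+131071=193448101; T_19,4=4×2798806985+64439010=11259666950; T_19,5=5×28958095545+2798806985=147589284710
r20: T_20,2=2×262143+1=524287; T_20,3=3×193448101+262143=580606446; T_20,4=4×11259666950+193448101=45232115901; T_20,5=5×147589284710+11259666950=749206090500
Read S(20,2) = 524287, S(20,3) = 580606446, S(20,4) = 45232115901, S(20,5) = 749206090500.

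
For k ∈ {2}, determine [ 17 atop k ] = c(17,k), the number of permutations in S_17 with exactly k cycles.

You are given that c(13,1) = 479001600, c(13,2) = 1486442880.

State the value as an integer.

[14] T[14,1]:13*479001600+0=6227020800 · T[14,2]:13*1486442880+479001600=19802759040
[15] T[15,1]:14*6227020800+0=87178291200 · T[15,2]:14*19802759040+6227020800=283465647360
[16] T[16,1]:15*87178291200+0=1307674368000 · T[16,2]:15*283465647360+87178291200=4339163001600
[17] T[17,2]:16*4339163001600+1307674368000=70734282393600
Read c(17,2) = 70734282393600.

70734282393600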